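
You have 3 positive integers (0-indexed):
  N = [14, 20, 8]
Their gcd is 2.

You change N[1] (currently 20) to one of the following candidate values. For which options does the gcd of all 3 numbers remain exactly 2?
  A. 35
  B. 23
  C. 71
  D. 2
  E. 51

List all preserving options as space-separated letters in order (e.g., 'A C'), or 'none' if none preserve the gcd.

Old gcd = 2; gcd of others (without N[1]) = 2
New gcd for candidate v: gcd(2, v). Preserves old gcd iff gcd(2, v) = 2.
  Option A: v=35, gcd(2,35)=1 -> changes
  Option B: v=23, gcd(2,23)=1 -> changes
  Option C: v=71, gcd(2,71)=1 -> changes
  Option D: v=2, gcd(2,2)=2 -> preserves
  Option E: v=51, gcd(2,51)=1 -> changes

Answer: D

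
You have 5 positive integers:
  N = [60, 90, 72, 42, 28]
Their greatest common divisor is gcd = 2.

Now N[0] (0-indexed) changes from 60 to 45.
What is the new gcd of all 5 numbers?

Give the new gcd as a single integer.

Numbers: [60, 90, 72, 42, 28], gcd = 2
Change: index 0, 60 -> 45
gcd of the OTHER numbers (without index 0): gcd([90, 72, 42, 28]) = 2
New gcd = gcd(g_others, new_val) = gcd(2, 45) = 1

Answer: 1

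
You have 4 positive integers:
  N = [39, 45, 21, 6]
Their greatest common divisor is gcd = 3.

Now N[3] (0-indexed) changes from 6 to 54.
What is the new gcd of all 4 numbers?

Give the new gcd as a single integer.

Numbers: [39, 45, 21, 6], gcd = 3
Change: index 3, 6 -> 54
gcd of the OTHER numbers (without index 3): gcd([39, 45, 21]) = 3
New gcd = gcd(g_others, new_val) = gcd(3, 54) = 3

Answer: 3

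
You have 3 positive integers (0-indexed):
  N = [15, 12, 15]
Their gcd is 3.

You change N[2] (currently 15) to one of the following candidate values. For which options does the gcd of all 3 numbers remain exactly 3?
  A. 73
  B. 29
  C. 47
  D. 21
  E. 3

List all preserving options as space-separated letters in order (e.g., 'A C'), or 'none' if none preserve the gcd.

Answer: D E

Derivation:
Old gcd = 3; gcd of others (without N[2]) = 3
New gcd for candidate v: gcd(3, v). Preserves old gcd iff gcd(3, v) = 3.
  Option A: v=73, gcd(3,73)=1 -> changes
  Option B: v=29, gcd(3,29)=1 -> changes
  Option C: v=47, gcd(3,47)=1 -> changes
  Option D: v=21, gcd(3,21)=3 -> preserves
  Option E: v=3, gcd(3,3)=3 -> preserves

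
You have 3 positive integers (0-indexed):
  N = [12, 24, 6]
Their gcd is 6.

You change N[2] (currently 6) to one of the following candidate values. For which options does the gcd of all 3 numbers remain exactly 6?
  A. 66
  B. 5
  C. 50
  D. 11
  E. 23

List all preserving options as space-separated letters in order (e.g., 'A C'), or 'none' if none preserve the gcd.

Old gcd = 6; gcd of others (without N[2]) = 12
New gcd for candidate v: gcd(12, v). Preserves old gcd iff gcd(12, v) = 6.
  Option A: v=66, gcd(12,66)=6 -> preserves
  Option B: v=5, gcd(12,5)=1 -> changes
  Option C: v=50, gcd(12,50)=2 -> changes
  Option D: v=11, gcd(12,11)=1 -> changes
  Option E: v=23, gcd(12,23)=1 -> changes

Answer: A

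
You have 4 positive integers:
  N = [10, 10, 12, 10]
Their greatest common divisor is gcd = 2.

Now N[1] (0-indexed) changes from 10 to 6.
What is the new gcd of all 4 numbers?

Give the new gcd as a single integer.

Numbers: [10, 10, 12, 10], gcd = 2
Change: index 1, 10 -> 6
gcd of the OTHER numbers (without index 1): gcd([10, 12, 10]) = 2
New gcd = gcd(g_others, new_val) = gcd(2, 6) = 2

Answer: 2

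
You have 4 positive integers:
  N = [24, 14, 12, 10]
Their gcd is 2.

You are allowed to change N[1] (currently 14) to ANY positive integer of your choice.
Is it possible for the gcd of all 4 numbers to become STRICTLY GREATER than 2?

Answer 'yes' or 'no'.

Current gcd = 2
gcd of all OTHER numbers (without N[1]=14): gcd([24, 12, 10]) = 2
The new gcd after any change is gcd(2, new_value).
This can be at most 2.
Since 2 = old gcd 2, the gcd can only stay the same or decrease.

Answer: no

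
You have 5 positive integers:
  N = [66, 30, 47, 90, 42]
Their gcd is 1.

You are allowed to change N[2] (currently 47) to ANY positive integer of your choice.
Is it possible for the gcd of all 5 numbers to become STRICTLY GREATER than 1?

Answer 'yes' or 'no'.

Answer: yes

Derivation:
Current gcd = 1
gcd of all OTHER numbers (without N[2]=47): gcd([66, 30, 90, 42]) = 6
The new gcd after any change is gcd(6, new_value).
This can be at most 6.
Since 6 > old gcd 1, the gcd CAN increase (e.g., set N[2] = 6).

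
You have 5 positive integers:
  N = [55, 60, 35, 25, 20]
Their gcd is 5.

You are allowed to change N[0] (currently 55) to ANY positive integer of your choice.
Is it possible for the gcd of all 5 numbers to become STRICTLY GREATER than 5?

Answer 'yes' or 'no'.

Current gcd = 5
gcd of all OTHER numbers (without N[0]=55): gcd([60, 35, 25, 20]) = 5
The new gcd after any change is gcd(5, new_value).
This can be at most 5.
Since 5 = old gcd 5, the gcd can only stay the same or decrease.

Answer: no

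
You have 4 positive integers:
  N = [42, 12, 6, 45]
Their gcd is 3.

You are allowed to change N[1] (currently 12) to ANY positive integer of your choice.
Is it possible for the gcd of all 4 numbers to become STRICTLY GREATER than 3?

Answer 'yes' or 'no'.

Current gcd = 3
gcd of all OTHER numbers (without N[1]=12): gcd([42, 6, 45]) = 3
The new gcd after any change is gcd(3, new_value).
This can be at most 3.
Since 3 = old gcd 3, the gcd can only stay the same or decrease.

Answer: no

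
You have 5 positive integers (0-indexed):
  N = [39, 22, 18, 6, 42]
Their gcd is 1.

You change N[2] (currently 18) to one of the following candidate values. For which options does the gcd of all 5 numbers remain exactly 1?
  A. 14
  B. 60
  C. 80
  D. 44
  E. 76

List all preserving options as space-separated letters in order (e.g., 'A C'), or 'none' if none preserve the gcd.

Answer: A B C D E

Derivation:
Old gcd = 1; gcd of others (without N[2]) = 1
New gcd for candidate v: gcd(1, v). Preserves old gcd iff gcd(1, v) = 1.
  Option A: v=14, gcd(1,14)=1 -> preserves
  Option B: v=60, gcd(1,60)=1 -> preserves
  Option C: v=80, gcd(1,80)=1 -> preserves
  Option D: v=44, gcd(1,44)=1 -> preserves
  Option E: v=76, gcd(1,76)=1 -> preserves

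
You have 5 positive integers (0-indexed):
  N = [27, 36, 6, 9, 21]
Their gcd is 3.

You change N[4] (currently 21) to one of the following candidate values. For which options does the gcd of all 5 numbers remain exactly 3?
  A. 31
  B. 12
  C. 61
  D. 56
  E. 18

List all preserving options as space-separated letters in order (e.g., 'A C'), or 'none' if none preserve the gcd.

Answer: B E

Derivation:
Old gcd = 3; gcd of others (without N[4]) = 3
New gcd for candidate v: gcd(3, v). Preserves old gcd iff gcd(3, v) = 3.
  Option A: v=31, gcd(3,31)=1 -> changes
  Option B: v=12, gcd(3,12)=3 -> preserves
  Option C: v=61, gcd(3,61)=1 -> changes
  Option D: v=56, gcd(3,56)=1 -> changes
  Option E: v=18, gcd(3,18)=3 -> preserves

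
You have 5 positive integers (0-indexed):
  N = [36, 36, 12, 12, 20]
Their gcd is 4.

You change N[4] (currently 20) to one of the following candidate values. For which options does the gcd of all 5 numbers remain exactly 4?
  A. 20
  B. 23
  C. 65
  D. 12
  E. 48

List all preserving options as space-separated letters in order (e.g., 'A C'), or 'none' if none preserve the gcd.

Old gcd = 4; gcd of others (without N[4]) = 12
New gcd for candidate v: gcd(12, v). Preserves old gcd iff gcd(12, v) = 4.
  Option A: v=20, gcd(12,20)=4 -> preserves
  Option B: v=23, gcd(12,23)=1 -> changes
  Option C: v=65, gcd(12,65)=1 -> changes
  Option D: v=12, gcd(12,12)=12 -> changes
  Option E: v=48, gcd(12,48)=12 -> changes

Answer: A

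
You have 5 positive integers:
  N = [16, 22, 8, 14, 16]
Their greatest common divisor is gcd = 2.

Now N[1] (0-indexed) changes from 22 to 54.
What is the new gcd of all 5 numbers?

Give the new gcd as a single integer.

Answer: 2

Derivation:
Numbers: [16, 22, 8, 14, 16], gcd = 2
Change: index 1, 22 -> 54
gcd of the OTHER numbers (without index 1): gcd([16, 8, 14, 16]) = 2
New gcd = gcd(g_others, new_val) = gcd(2, 54) = 2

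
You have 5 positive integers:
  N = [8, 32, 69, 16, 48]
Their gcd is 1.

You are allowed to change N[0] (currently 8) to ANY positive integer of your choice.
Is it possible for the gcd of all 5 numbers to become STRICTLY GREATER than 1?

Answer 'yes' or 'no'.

Current gcd = 1
gcd of all OTHER numbers (without N[0]=8): gcd([32, 69, 16, 48]) = 1
The new gcd after any change is gcd(1, new_value).
This can be at most 1.
Since 1 = old gcd 1, the gcd can only stay the same or decrease.

Answer: no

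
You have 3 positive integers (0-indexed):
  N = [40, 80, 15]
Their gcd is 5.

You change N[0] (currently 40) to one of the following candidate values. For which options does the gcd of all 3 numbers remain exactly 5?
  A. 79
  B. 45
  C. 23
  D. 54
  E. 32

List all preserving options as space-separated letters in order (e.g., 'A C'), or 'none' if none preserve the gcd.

Old gcd = 5; gcd of others (without N[0]) = 5
New gcd for candidate v: gcd(5, v). Preserves old gcd iff gcd(5, v) = 5.
  Option A: v=79, gcd(5,79)=1 -> changes
  Option B: v=45, gcd(5,45)=5 -> preserves
  Option C: v=23, gcd(5,23)=1 -> changes
  Option D: v=54, gcd(5,54)=1 -> changes
  Option E: v=32, gcd(5,32)=1 -> changes

Answer: B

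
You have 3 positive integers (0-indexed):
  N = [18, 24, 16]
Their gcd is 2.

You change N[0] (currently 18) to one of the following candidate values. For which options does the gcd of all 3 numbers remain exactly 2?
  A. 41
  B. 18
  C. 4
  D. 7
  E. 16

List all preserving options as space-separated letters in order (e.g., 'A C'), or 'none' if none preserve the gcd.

Answer: B

Derivation:
Old gcd = 2; gcd of others (without N[0]) = 8
New gcd for candidate v: gcd(8, v). Preserves old gcd iff gcd(8, v) = 2.
  Option A: v=41, gcd(8,41)=1 -> changes
  Option B: v=18, gcd(8,18)=2 -> preserves
  Option C: v=4, gcd(8,4)=4 -> changes
  Option D: v=7, gcd(8,7)=1 -> changes
  Option E: v=16, gcd(8,16)=8 -> changes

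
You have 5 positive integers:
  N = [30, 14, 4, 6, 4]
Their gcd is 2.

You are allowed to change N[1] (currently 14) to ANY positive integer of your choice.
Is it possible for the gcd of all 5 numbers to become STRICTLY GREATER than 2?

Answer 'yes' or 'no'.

Answer: no

Derivation:
Current gcd = 2
gcd of all OTHER numbers (without N[1]=14): gcd([30, 4, 6, 4]) = 2
The new gcd after any change is gcd(2, new_value).
This can be at most 2.
Since 2 = old gcd 2, the gcd can only stay the same or decrease.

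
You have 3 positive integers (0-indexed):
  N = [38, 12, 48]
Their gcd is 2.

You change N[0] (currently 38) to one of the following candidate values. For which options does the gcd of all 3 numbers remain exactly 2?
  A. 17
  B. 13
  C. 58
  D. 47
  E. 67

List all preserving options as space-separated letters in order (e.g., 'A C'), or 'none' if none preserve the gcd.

Old gcd = 2; gcd of others (without N[0]) = 12
New gcd for candidate v: gcd(12, v). Preserves old gcd iff gcd(12, v) = 2.
  Option A: v=17, gcd(12,17)=1 -> changes
  Option B: v=13, gcd(12,13)=1 -> changes
  Option C: v=58, gcd(12,58)=2 -> preserves
  Option D: v=47, gcd(12,47)=1 -> changes
  Option E: v=67, gcd(12,67)=1 -> changes

Answer: C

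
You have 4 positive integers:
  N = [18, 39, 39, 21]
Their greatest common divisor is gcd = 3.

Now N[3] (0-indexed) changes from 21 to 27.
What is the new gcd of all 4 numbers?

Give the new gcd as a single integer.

Answer: 3

Derivation:
Numbers: [18, 39, 39, 21], gcd = 3
Change: index 3, 21 -> 27
gcd of the OTHER numbers (without index 3): gcd([18, 39, 39]) = 3
New gcd = gcd(g_others, new_val) = gcd(3, 27) = 3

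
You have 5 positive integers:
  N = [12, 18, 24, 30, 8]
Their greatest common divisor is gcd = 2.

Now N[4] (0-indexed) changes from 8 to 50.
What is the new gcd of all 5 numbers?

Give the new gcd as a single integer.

Numbers: [12, 18, 24, 30, 8], gcd = 2
Change: index 4, 8 -> 50
gcd of the OTHER numbers (without index 4): gcd([12, 18, 24, 30]) = 6
New gcd = gcd(g_others, new_val) = gcd(6, 50) = 2

Answer: 2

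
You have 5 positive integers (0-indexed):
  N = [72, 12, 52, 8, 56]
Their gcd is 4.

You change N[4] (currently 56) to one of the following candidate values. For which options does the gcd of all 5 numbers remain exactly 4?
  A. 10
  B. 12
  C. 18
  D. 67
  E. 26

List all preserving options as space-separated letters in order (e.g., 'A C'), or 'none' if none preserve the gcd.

Answer: B

Derivation:
Old gcd = 4; gcd of others (without N[4]) = 4
New gcd for candidate v: gcd(4, v). Preserves old gcd iff gcd(4, v) = 4.
  Option A: v=10, gcd(4,10)=2 -> changes
  Option B: v=12, gcd(4,12)=4 -> preserves
  Option C: v=18, gcd(4,18)=2 -> changes
  Option D: v=67, gcd(4,67)=1 -> changes
  Option E: v=26, gcd(4,26)=2 -> changes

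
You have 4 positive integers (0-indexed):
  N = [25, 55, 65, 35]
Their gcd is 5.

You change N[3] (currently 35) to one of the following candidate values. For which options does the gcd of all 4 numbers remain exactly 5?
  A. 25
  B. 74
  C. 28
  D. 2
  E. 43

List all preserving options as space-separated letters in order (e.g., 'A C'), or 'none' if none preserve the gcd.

Answer: A

Derivation:
Old gcd = 5; gcd of others (without N[3]) = 5
New gcd for candidate v: gcd(5, v). Preserves old gcd iff gcd(5, v) = 5.
  Option A: v=25, gcd(5,25)=5 -> preserves
  Option B: v=74, gcd(5,74)=1 -> changes
  Option C: v=28, gcd(5,28)=1 -> changes
  Option D: v=2, gcd(5,2)=1 -> changes
  Option E: v=43, gcd(5,43)=1 -> changes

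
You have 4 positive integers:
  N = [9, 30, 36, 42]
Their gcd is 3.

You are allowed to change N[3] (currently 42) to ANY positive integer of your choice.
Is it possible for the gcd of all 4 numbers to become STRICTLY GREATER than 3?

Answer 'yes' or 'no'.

Answer: no

Derivation:
Current gcd = 3
gcd of all OTHER numbers (without N[3]=42): gcd([9, 30, 36]) = 3
The new gcd after any change is gcd(3, new_value).
This can be at most 3.
Since 3 = old gcd 3, the gcd can only stay the same or decrease.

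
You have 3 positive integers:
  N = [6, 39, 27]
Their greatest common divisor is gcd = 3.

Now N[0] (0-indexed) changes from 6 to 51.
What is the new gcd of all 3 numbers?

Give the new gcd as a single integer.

Numbers: [6, 39, 27], gcd = 3
Change: index 0, 6 -> 51
gcd of the OTHER numbers (without index 0): gcd([39, 27]) = 3
New gcd = gcd(g_others, new_val) = gcd(3, 51) = 3

Answer: 3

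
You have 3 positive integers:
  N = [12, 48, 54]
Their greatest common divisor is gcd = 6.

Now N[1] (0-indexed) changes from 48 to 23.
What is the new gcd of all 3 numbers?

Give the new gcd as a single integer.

Numbers: [12, 48, 54], gcd = 6
Change: index 1, 48 -> 23
gcd of the OTHER numbers (without index 1): gcd([12, 54]) = 6
New gcd = gcd(g_others, new_val) = gcd(6, 23) = 1

Answer: 1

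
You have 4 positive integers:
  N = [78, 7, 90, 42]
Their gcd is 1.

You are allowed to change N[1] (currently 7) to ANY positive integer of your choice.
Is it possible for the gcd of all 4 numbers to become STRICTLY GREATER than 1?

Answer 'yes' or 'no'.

Answer: yes

Derivation:
Current gcd = 1
gcd of all OTHER numbers (without N[1]=7): gcd([78, 90, 42]) = 6
The new gcd after any change is gcd(6, new_value).
This can be at most 6.
Since 6 > old gcd 1, the gcd CAN increase (e.g., set N[1] = 6).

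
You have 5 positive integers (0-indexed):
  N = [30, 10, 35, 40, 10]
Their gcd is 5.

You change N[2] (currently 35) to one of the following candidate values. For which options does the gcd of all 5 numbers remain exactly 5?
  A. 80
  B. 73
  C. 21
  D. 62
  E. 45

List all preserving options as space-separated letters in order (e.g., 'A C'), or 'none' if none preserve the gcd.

Old gcd = 5; gcd of others (without N[2]) = 10
New gcd for candidate v: gcd(10, v). Preserves old gcd iff gcd(10, v) = 5.
  Option A: v=80, gcd(10,80)=10 -> changes
  Option B: v=73, gcd(10,73)=1 -> changes
  Option C: v=21, gcd(10,21)=1 -> changes
  Option D: v=62, gcd(10,62)=2 -> changes
  Option E: v=45, gcd(10,45)=5 -> preserves

Answer: E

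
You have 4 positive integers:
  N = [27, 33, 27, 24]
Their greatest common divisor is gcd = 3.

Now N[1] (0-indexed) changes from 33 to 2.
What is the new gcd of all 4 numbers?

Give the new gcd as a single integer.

Answer: 1

Derivation:
Numbers: [27, 33, 27, 24], gcd = 3
Change: index 1, 33 -> 2
gcd of the OTHER numbers (without index 1): gcd([27, 27, 24]) = 3
New gcd = gcd(g_others, new_val) = gcd(3, 2) = 1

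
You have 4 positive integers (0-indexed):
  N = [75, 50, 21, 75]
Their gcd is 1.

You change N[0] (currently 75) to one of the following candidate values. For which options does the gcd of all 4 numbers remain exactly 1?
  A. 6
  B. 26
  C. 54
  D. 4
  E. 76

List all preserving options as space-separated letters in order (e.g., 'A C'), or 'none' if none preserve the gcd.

Old gcd = 1; gcd of others (without N[0]) = 1
New gcd for candidate v: gcd(1, v). Preserves old gcd iff gcd(1, v) = 1.
  Option A: v=6, gcd(1,6)=1 -> preserves
  Option B: v=26, gcd(1,26)=1 -> preserves
  Option C: v=54, gcd(1,54)=1 -> preserves
  Option D: v=4, gcd(1,4)=1 -> preserves
  Option E: v=76, gcd(1,76)=1 -> preserves

Answer: A B C D E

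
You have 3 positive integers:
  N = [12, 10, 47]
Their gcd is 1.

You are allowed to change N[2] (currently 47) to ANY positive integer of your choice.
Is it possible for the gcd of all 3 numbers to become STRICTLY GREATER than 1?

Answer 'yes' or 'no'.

Answer: yes

Derivation:
Current gcd = 1
gcd of all OTHER numbers (without N[2]=47): gcd([12, 10]) = 2
The new gcd after any change is gcd(2, new_value).
This can be at most 2.
Since 2 > old gcd 1, the gcd CAN increase (e.g., set N[2] = 2).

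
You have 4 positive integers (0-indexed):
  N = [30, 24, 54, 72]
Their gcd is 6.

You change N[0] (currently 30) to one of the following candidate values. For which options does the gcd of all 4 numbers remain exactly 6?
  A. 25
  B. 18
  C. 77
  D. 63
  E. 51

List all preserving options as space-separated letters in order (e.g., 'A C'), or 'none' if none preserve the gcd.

Old gcd = 6; gcd of others (without N[0]) = 6
New gcd for candidate v: gcd(6, v). Preserves old gcd iff gcd(6, v) = 6.
  Option A: v=25, gcd(6,25)=1 -> changes
  Option B: v=18, gcd(6,18)=6 -> preserves
  Option C: v=77, gcd(6,77)=1 -> changes
  Option D: v=63, gcd(6,63)=3 -> changes
  Option E: v=51, gcd(6,51)=3 -> changes

Answer: B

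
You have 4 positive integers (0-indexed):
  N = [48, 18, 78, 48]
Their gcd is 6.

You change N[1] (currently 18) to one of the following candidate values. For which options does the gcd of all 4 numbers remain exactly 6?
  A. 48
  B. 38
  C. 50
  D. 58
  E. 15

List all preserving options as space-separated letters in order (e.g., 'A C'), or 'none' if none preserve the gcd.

Answer: A

Derivation:
Old gcd = 6; gcd of others (without N[1]) = 6
New gcd for candidate v: gcd(6, v). Preserves old gcd iff gcd(6, v) = 6.
  Option A: v=48, gcd(6,48)=6 -> preserves
  Option B: v=38, gcd(6,38)=2 -> changes
  Option C: v=50, gcd(6,50)=2 -> changes
  Option D: v=58, gcd(6,58)=2 -> changes
  Option E: v=15, gcd(6,15)=3 -> changes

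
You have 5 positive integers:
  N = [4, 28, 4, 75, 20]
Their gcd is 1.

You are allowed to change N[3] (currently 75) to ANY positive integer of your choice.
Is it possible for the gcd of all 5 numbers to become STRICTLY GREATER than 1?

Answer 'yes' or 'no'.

Current gcd = 1
gcd of all OTHER numbers (without N[3]=75): gcd([4, 28, 4, 20]) = 4
The new gcd after any change is gcd(4, new_value).
This can be at most 4.
Since 4 > old gcd 1, the gcd CAN increase (e.g., set N[3] = 4).

Answer: yes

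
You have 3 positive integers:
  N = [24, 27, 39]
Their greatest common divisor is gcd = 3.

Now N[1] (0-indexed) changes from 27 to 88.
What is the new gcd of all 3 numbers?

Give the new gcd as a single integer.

Answer: 1

Derivation:
Numbers: [24, 27, 39], gcd = 3
Change: index 1, 27 -> 88
gcd of the OTHER numbers (without index 1): gcd([24, 39]) = 3
New gcd = gcd(g_others, new_val) = gcd(3, 88) = 1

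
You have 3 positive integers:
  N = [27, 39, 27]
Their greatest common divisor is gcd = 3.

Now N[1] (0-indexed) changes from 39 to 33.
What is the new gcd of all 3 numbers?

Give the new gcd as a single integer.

Answer: 3

Derivation:
Numbers: [27, 39, 27], gcd = 3
Change: index 1, 39 -> 33
gcd of the OTHER numbers (without index 1): gcd([27, 27]) = 27
New gcd = gcd(g_others, new_val) = gcd(27, 33) = 3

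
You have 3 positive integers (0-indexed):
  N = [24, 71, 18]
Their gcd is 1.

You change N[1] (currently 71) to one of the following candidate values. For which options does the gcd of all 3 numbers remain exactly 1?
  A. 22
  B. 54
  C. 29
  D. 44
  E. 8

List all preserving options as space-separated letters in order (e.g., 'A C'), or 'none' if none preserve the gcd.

Old gcd = 1; gcd of others (without N[1]) = 6
New gcd for candidate v: gcd(6, v). Preserves old gcd iff gcd(6, v) = 1.
  Option A: v=22, gcd(6,22)=2 -> changes
  Option B: v=54, gcd(6,54)=6 -> changes
  Option C: v=29, gcd(6,29)=1 -> preserves
  Option D: v=44, gcd(6,44)=2 -> changes
  Option E: v=8, gcd(6,8)=2 -> changes

Answer: C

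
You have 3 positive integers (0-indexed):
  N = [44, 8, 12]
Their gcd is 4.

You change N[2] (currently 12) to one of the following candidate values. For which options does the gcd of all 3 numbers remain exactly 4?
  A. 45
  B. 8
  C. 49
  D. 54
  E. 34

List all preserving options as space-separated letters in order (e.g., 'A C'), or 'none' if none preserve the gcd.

Answer: B

Derivation:
Old gcd = 4; gcd of others (without N[2]) = 4
New gcd for candidate v: gcd(4, v). Preserves old gcd iff gcd(4, v) = 4.
  Option A: v=45, gcd(4,45)=1 -> changes
  Option B: v=8, gcd(4,8)=4 -> preserves
  Option C: v=49, gcd(4,49)=1 -> changes
  Option D: v=54, gcd(4,54)=2 -> changes
  Option E: v=34, gcd(4,34)=2 -> changes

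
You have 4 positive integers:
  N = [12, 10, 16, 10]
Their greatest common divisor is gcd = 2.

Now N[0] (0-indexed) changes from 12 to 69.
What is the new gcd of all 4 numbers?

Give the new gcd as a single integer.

Numbers: [12, 10, 16, 10], gcd = 2
Change: index 0, 12 -> 69
gcd of the OTHER numbers (without index 0): gcd([10, 16, 10]) = 2
New gcd = gcd(g_others, new_val) = gcd(2, 69) = 1

Answer: 1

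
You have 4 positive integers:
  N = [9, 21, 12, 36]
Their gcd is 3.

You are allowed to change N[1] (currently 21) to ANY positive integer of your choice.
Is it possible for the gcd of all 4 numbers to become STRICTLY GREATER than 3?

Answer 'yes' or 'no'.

Current gcd = 3
gcd of all OTHER numbers (without N[1]=21): gcd([9, 12, 36]) = 3
The new gcd after any change is gcd(3, new_value).
This can be at most 3.
Since 3 = old gcd 3, the gcd can only stay the same or decrease.

Answer: no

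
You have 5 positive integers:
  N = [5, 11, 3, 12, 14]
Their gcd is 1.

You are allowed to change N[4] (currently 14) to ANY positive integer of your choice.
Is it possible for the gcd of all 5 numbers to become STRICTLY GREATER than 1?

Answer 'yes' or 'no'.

Current gcd = 1
gcd of all OTHER numbers (without N[4]=14): gcd([5, 11, 3, 12]) = 1
The new gcd after any change is gcd(1, new_value).
This can be at most 1.
Since 1 = old gcd 1, the gcd can only stay the same or decrease.

Answer: no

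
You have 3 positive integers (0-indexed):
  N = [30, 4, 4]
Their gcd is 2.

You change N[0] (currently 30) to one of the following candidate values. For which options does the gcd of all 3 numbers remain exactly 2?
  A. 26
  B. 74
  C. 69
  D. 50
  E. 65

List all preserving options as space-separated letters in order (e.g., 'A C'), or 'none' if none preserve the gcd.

Old gcd = 2; gcd of others (without N[0]) = 4
New gcd for candidate v: gcd(4, v). Preserves old gcd iff gcd(4, v) = 2.
  Option A: v=26, gcd(4,26)=2 -> preserves
  Option B: v=74, gcd(4,74)=2 -> preserves
  Option C: v=69, gcd(4,69)=1 -> changes
  Option D: v=50, gcd(4,50)=2 -> preserves
  Option E: v=65, gcd(4,65)=1 -> changes

Answer: A B D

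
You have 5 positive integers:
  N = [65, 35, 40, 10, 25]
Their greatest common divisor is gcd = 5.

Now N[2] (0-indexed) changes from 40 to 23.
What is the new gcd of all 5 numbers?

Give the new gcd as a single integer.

Answer: 1

Derivation:
Numbers: [65, 35, 40, 10, 25], gcd = 5
Change: index 2, 40 -> 23
gcd of the OTHER numbers (without index 2): gcd([65, 35, 10, 25]) = 5
New gcd = gcd(g_others, new_val) = gcd(5, 23) = 1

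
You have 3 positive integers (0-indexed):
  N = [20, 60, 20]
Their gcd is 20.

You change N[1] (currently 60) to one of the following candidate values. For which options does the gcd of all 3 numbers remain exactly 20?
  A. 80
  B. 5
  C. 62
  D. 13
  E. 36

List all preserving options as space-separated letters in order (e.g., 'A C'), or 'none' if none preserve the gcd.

Old gcd = 20; gcd of others (without N[1]) = 20
New gcd for candidate v: gcd(20, v). Preserves old gcd iff gcd(20, v) = 20.
  Option A: v=80, gcd(20,80)=20 -> preserves
  Option B: v=5, gcd(20,5)=5 -> changes
  Option C: v=62, gcd(20,62)=2 -> changes
  Option D: v=13, gcd(20,13)=1 -> changes
  Option E: v=36, gcd(20,36)=4 -> changes

Answer: A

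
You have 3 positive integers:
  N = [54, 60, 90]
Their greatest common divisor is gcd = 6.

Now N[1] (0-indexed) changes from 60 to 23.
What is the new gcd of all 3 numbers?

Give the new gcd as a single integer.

Numbers: [54, 60, 90], gcd = 6
Change: index 1, 60 -> 23
gcd of the OTHER numbers (without index 1): gcd([54, 90]) = 18
New gcd = gcd(g_others, new_val) = gcd(18, 23) = 1

Answer: 1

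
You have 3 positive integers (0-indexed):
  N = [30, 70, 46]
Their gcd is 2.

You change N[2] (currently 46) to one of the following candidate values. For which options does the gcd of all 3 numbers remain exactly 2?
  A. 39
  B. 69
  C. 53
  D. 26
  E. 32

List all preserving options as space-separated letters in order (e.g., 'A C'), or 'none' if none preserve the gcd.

Answer: D E

Derivation:
Old gcd = 2; gcd of others (without N[2]) = 10
New gcd for candidate v: gcd(10, v). Preserves old gcd iff gcd(10, v) = 2.
  Option A: v=39, gcd(10,39)=1 -> changes
  Option B: v=69, gcd(10,69)=1 -> changes
  Option C: v=53, gcd(10,53)=1 -> changes
  Option D: v=26, gcd(10,26)=2 -> preserves
  Option E: v=32, gcd(10,32)=2 -> preserves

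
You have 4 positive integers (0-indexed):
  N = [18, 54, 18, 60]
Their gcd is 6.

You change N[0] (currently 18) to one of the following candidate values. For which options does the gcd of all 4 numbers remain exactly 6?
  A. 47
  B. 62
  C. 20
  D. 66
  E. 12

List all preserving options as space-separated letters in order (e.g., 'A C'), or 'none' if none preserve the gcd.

Old gcd = 6; gcd of others (without N[0]) = 6
New gcd for candidate v: gcd(6, v). Preserves old gcd iff gcd(6, v) = 6.
  Option A: v=47, gcd(6,47)=1 -> changes
  Option B: v=62, gcd(6,62)=2 -> changes
  Option C: v=20, gcd(6,20)=2 -> changes
  Option D: v=66, gcd(6,66)=6 -> preserves
  Option E: v=12, gcd(6,12)=6 -> preserves

Answer: D E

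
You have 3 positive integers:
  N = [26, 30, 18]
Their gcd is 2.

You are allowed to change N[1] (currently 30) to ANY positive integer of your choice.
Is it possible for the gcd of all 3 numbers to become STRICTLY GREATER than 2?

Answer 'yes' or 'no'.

Current gcd = 2
gcd of all OTHER numbers (without N[1]=30): gcd([26, 18]) = 2
The new gcd after any change is gcd(2, new_value).
This can be at most 2.
Since 2 = old gcd 2, the gcd can only stay the same or decrease.

Answer: no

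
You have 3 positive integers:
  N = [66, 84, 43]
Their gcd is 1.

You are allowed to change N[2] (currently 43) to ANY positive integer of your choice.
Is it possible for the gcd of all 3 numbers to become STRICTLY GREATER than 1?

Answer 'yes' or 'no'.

Answer: yes

Derivation:
Current gcd = 1
gcd of all OTHER numbers (without N[2]=43): gcd([66, 84]) = 6
The new gcd after any change is gcd(6, new_value).
This can be at most 6.
Since 6 > old gcd 1, the gcd CAN increase (e.g., set N[2] = 6).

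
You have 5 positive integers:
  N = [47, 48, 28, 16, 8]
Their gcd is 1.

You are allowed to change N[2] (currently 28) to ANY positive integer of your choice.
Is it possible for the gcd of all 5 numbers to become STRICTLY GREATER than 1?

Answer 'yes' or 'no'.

Answer: no

Derivation:
Current gcd = 1
gcd of all OTHER numbers (without N[2]=28): gcd([47, 48, 16, 8]) = 1
The new gcd after any change is gcd(1, new_value).
This can be at most 1.
Since 1 = old gcd 1, the gcd can only stay the same or decrease.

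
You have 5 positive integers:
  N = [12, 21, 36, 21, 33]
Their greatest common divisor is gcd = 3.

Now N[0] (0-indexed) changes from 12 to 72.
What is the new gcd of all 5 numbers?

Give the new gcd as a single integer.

Answer: 3

Derivation:
Numbers: [12, 21, 36, 21, 33], gcd = 3
Change: index 0, 12 -> 72
gcd of the OTHER numbers (without index 0): gcd([21, 36, 21, 33]) = 3
New gcd = gcd(g_others, new_val) = gcd(3, 72) = 3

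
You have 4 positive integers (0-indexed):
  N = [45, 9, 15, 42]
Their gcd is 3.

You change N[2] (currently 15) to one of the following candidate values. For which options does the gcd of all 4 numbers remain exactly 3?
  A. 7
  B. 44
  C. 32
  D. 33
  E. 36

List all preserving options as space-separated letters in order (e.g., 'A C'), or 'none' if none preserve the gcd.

Answer: D E

Derivation:
Old gcd = 3; gcd of others (without N[2]) = 3
New gcd for candidate v: gcd(3, v). Preserves old gcd iff gcd(3, v) = 3.
  Option A: v=7, gcd(3,7)=1 -> changes
  Option B: v=44, gcd(3,44)=1 -> changes
  Option C: v=32, gcd(3,32)=1 -> changes
  Option D: v=33, gcd(3,33)=3 -> preserves
  Option E: v=36, gcd(3,36)=3 -> preserves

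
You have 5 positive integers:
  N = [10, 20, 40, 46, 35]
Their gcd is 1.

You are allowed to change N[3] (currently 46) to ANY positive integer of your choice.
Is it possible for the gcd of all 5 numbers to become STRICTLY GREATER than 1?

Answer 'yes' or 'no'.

Answer: yes

Derivation:
Current gcd = 1
gcd of all OTHER numbers (without N[3]=46): gcd([10, 20, 40, 35]) = 5
The new gcd after any change is gcd(5, new_value).
This can be at most 5.
Since 5 > old gcd 1, the gcd CAN increase (e.g., set N[3] = 5).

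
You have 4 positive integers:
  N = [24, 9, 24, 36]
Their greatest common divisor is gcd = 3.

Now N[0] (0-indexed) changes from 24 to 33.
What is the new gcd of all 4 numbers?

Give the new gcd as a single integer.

Answer: 3

Derivation:
Numbers: [24, 9, 24, 36], gcd = 3
Change: index 0, 24 -> 33
gcd of the OTHER numbers (without index 0): gcd([9, 24, 36]) = 3
New gcd = gcd(g_others, new_val) = gcd(3, 33) = 3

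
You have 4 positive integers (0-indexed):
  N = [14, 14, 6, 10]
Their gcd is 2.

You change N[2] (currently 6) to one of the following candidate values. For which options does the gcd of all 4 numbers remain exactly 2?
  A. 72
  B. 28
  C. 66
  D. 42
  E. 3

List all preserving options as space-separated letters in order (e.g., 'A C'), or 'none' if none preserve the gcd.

Old gcd = 2; gcd of others (without N[2]) = 2
New gcd for candidate v: gcd(2, v). Preserves old gcd iff gcd(2, v) = 2.
  Option A: v=72, gcd(2,72)=2 -> preserves
  Option B: v=28, gcd(2,28)=2 -> preserves
  Option C: v=66, gcd(2,66)=2 -> preserves
  Option D: v=42, gcd(2,42)=2 -> preserves
  Option E: v=3, gcd(2,3)=1 -> changes

Answer: A B C D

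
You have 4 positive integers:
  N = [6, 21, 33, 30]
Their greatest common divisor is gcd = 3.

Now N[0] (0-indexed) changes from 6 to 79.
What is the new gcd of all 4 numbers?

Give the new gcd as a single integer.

Answer: 1

Derivation:
Numbers: [6, 21, 33, 30], gcd = 3
Change: index 0, 6 -> 79
gcd of the OTHER numbers (without index 0): gcd([21, 33, 30]) = 3
New gcd = gcd(g_others, new_val) = gcd(3, 79) = 1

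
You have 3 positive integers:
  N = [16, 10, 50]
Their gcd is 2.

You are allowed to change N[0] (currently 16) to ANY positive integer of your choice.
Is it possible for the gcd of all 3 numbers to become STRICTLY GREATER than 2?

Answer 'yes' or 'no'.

Current gcd = 2
gcd of all OTHER numbers (without N[0]=16): gcd([10, 50]) = 10
The new gcd after any change is gcd(10, new_value).
This can be at most 10.
Since 10 > old gcd 2, the gcd CAN increase (e.g., set N[0] = 10).

Answer: yes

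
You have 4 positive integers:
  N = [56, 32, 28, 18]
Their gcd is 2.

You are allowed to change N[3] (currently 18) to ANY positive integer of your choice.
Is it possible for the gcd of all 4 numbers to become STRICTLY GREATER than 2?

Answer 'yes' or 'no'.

Current gcd = 2
gcd of all OTHER numbers (without N[3]=18): gcd([56, 32, 28]) = 4
The new gcd after any change is gcd(4, new_value).
This can be at most 4.
Since 4 > old gcd 2, the gcd CAN increase (e.g., set N[3] = 4).

Answer: yes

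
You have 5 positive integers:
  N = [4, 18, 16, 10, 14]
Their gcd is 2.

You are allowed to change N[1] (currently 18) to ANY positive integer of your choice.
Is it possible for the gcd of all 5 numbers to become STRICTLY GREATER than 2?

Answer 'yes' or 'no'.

Current gcd = 2
gcd of all OTHER numbers (without N[1]=18): gcd([4, 16, 10, 14]) = 2
The new gcd after any change is gcd(2, new_value).
This can be at most 2.
Since 2 = old gcd 2, the gcd can only stay the same or decrease.

Answer: no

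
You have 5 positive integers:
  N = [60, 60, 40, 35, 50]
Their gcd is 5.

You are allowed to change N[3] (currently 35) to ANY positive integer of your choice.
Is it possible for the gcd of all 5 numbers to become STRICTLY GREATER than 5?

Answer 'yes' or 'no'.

Current gcd = 5
gcd of all OTHER numbers (without N[3]=35): gcd([60, 60, 40, 50]) = 10
The new gcd after any change is gcd(10, new_value).
This can be at most 10.
Since 10 > old gcd 5, the gcd CAN increase (e.g., set N[3] = 10).

Answer: yes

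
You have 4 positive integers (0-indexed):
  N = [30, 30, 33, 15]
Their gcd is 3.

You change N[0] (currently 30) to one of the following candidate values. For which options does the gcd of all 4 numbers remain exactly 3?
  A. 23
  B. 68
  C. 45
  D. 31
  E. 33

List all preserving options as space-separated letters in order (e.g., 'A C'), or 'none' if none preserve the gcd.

Old gcd = 3; gcd of others (without N[0]) = 3
New gcd for candidate v: gcd(3, v). Preserves old gcd iff gcd(3, v) = 3.
  Option A: v=23, gcd(3,23)=1 -> changes
  Option B: v=68, gcd(3,68)=1 -> changes
  Option C: v=45, gcd(3,45)=3 -> preserves
  Option D: v=31, gcd(3,31)=1 -> changes
  Option E: v=33, gcd(3,33)=3 -> preserves

Answer: C E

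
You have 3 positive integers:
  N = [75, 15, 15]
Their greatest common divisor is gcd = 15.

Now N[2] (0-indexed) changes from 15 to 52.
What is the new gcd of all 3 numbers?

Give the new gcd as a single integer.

Numbers: [75, 15, 15], gcd = 15
Change: index 2, 15 -> 52
gcd of the OTHER numbers (without index 2): gcd([75, 15]) = 15
New gcd = gcd(g_others, new_val) = gcd(15, 52) = 1

Answer: 1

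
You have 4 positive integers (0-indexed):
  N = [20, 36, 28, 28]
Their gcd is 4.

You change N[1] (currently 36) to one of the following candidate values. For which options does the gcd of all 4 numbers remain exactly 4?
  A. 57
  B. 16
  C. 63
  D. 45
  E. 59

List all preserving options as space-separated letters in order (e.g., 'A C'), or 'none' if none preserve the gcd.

Old gcd = 4; gcd of others (without N[1]) = 4
New gcd for candidate v: gcd(4, v). Preserves old gcd iff gcd(4, v) = 4.
  Option A: v=57, gcd(4,57)=1 -> changes
  Option B: v=16, gcd(4,16)=4 -> preserves
  Option C: v=63, gcd(4,63)=1 -> changes
  Option D: v=45, gcd(4,45)=1 -> changes
  Option E: v=59, gcd(4,59)=1 -> changes

Answer: B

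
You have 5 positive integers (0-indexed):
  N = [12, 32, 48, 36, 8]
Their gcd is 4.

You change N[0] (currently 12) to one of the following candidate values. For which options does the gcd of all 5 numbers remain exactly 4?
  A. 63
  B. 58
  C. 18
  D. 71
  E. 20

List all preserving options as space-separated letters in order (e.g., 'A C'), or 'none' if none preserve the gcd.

Answer: E

Derivation:
Old gcd = 4; gcd of others (without N[0]) = 4
New gcd for candidate v: gcd(4, v). Preserves old gcd iff gcd(4, v) = 4.
  Option A: v=63, gcd(4,63)=1 -> changes
  Option B: v=58, gcd(4,58)=2 -> changes
  Option C: v=18, gcd(4,18)=2 -> changes
  Option D: v=71, gcd(4,71)=1 -> changes
  Option E: v=20, gcd(4,20)=4 -> preserves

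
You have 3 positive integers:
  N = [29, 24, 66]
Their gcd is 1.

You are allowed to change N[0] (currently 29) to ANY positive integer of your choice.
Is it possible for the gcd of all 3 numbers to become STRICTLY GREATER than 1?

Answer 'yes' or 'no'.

Current gcd = 1
gcd of all OTHER numbers (without N[0]=29): gcd([24, 66]) = 6
The new gcd after any change is gcd(6, new_value).
This can be at most 6.
Since 6 > old gcd 1, the gcd CAN increase (e.g., set N[0] = 6).

Answer: yes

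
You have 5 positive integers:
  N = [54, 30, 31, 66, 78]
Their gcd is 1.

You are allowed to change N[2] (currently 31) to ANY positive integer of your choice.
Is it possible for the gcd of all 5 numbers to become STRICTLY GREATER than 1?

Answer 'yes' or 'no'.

Answer: yes

Derivation:
Current gcd = 1
gcd of all OTHER numbers (without N[2]=31): gcd([54, 30, 66, 78]) = 6
The new gcd after any change is gcd(6, new_value).
This can be at most 6.
Since 6 > old gcd 1, the gcd CAN increase (e.g., set N[2] = 6).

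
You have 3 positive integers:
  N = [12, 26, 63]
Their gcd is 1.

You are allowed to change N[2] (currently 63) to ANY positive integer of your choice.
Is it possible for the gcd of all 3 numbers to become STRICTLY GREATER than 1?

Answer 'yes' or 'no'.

Answer: yes

Derivation:
Current gcd = 1
gcd of all OTHER numbers (without N[2]=63): gcd([12, 26]) = 2
The new gcd after any change is gcd(2, new_value).
This can be at most 2.
Since 2 > old gcd 1, the gcd CAN increase (e.g., set N[2] = 2).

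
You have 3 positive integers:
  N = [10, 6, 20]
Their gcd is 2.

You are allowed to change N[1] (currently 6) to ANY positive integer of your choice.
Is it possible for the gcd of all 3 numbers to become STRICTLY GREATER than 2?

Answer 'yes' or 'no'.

Answer: yes

Derivation:
Current gcd = 2
gcd of all OTHER numbers (without N[1]=6): gcd([10, 20]) = 10
The new gcd after any change is gcd(10, new_value).
This can be at most 10.
Since 10 > old gcd 2, the gcd CAN increase (e.g., set N[1] = 10).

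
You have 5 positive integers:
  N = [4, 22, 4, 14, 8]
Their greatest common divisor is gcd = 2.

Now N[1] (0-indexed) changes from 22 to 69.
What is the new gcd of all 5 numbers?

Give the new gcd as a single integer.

Numbers: [4, 22, 4, 14, 8], gcd = 2
Change: index 1, 22 -> 69
gcd of the OTHER numbers (without index 1): gcd([4, 4, 14, 8]) = 2
New gcd = gcd(g_others, new_val) = gcd(2, 69) = 1

Answer: 1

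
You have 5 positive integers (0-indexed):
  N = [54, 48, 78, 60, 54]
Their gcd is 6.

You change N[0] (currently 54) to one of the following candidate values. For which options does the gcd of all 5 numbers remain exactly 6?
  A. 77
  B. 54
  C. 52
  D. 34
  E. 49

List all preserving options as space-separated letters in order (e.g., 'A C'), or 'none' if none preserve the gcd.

Old gcd = 6; gcd of others (without N[0]) = 6
New gcd for candidate v: gcd(6, v). Preserves old gcd iff gcd(6, v) = 6.
  Option A: v=77, gcd(6,77)=1 -> changes
  Option B: v=54, gcd(6,54)=6 -> preserves
  Option C: v=52, gcd(6,52)=2 -> changes
  Option D: v=34, gcd(6,34)=2 -> changes
  Option E: v=49, gcd(6,49)=1 -> changes

Answer: B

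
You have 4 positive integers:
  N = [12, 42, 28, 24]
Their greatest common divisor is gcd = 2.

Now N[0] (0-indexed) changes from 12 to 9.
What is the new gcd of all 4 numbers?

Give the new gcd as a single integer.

Numbers: [12, 42, 28, 24], gcd = 2
Change: index 0, 12 -> 9
gcd of the OTHER numbers (without index 0): gcd([42, 28, 24]) = 2
New gcd = gcd(g_others, new_val) = gcd(2, 9) = 1

Answer: 1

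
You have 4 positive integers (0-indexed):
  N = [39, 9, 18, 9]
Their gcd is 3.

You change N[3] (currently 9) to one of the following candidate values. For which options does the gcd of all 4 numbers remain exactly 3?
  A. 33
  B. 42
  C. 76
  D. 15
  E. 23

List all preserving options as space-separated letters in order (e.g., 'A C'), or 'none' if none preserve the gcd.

Old gcd = 3; gcd of others (without N[3]) = 3
New gcd for candidate v: gcd(3, v). Preserves old gcd iff gcd(3, v) = 3.
  Option A: v=33, gcd(3,33)=3 -> preserves
  Option B: v=42, gcd(3,42)=3 -> preserves
  Option C: v=76, gcd(3,76)=1 -> changes
  Option D: v=15, gcd(3,15)=3 -> preserves
  Option E: v=23, gcd(3,23)=1 -> changes

Answer: A B D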